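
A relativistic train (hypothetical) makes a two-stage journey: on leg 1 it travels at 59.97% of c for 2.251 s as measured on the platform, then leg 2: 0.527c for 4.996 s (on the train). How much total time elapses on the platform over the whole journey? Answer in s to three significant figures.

Leg 1: 2.251 s is already measured on the platform.
Leg 2: γ = 1/√(1 − 0.527²) = 1/√0.7223 = 1.177; Δt_2 = 1.177 × 4.996 = 5.879 s.
Total: 2.251 + 5.879 s.

Δt = 8.13 s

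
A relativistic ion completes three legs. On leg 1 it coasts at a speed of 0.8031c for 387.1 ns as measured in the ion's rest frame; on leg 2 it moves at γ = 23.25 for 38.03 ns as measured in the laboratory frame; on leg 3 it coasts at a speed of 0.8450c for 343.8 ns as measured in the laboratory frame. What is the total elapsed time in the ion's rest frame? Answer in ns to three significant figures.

τ = 573 ns

Leg 1: 387.1 ns is already measured in the ion's rest frame.
Leg 2: γ = 23.25; τ_2 = 38.03/23.25 = 1.636 ns.
Leg 3: γ = 1/√(1 − 0.8450²) = 1/√0.2860 = 1.870; τ_3 = 343.8/1.870 = 183.9 ns.
Total: 387.1 + 1.636 + 183.9 ns.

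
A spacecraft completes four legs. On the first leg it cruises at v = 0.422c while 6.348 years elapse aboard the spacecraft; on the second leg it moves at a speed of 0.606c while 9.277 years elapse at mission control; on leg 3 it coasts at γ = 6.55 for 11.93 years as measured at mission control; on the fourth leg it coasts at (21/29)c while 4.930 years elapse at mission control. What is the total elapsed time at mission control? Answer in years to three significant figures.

Leg 1: γ = 1/√(1 − 0.422²) = 1/√0.8219 = 1.103; Δt_1 = 1.103 × 6.348 = 7.002 years.
Leg 2: 9.277 years is already measured at mission control.
Leg 3: 11.93 years is already measured at mission control.
Leg 4: 4.930 years is already measured at mission control.
Total: 7.002 + 9.277 + 11.93 + 4.930 years.

Δt = 33.1 years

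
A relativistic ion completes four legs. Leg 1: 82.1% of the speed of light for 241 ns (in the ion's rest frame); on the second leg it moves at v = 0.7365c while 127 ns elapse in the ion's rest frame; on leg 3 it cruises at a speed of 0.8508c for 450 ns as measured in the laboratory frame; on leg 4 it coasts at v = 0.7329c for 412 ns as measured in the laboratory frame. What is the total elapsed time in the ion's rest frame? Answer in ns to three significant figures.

Leg 1: 241 ns is already measured in the ion's rest frame.
Leg 2: 127 ns is already measured in the ion's rest frame.
Leg 3: γ = 1/√(1 − 0.8508²) = 1/√0.2761 = 1.903; τ_3 = 450/1.903 = 236.5 ns.
Leg 4: γ = 1/√(1 − 0.7329²) = 1/√0.4629 = 1.470; τ_4 = 412/1.470 = 280.3 ns.
Total: 241.0 + 127.0 + 236.5 + 280.3 ns.

τ = 885 ns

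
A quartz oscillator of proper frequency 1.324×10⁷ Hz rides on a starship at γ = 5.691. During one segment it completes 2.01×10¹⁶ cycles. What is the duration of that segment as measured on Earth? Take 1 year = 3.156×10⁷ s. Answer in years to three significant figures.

γ = 5.691
Proper time for N cycles: τ = N/f = 2.01×10¹⁶/(1.324×10⁷) = 1.518×10⁹ s = 48.10 years.
Lab-frame duration Δt = γτ = 5.691 × 48.10 = 273.8 years.

Δt = 274 years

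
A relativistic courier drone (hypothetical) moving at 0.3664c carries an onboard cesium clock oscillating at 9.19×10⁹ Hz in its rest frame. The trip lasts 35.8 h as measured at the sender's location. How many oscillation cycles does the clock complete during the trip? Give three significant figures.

N = 1.10×10¹⁵

γ = 1/√(1 − 0.3664²) = 1/√0.8658 = 1.075
The oscillator's own cycle count is N = f × τ where τ is the proper time aboard the drone. τ = Δt/γ = 35.8/1.075 = 33.31 h = 1.199×10⁵ s.
N = 9.19×10⁹ × 1.199×10⁵ = 1.102×10¹⁵.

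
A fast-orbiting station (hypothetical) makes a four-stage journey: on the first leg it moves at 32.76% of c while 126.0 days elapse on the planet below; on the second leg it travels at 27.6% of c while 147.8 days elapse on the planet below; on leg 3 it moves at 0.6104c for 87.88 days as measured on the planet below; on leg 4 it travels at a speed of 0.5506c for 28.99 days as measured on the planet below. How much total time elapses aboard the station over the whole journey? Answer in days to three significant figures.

Leg 1: β = 0.3276; γ = 1/√(1 − 0.3276²) = 1/√0.8927 = 1.058; τ_1 = 126.0/1.058 = 119.0 days.
Leg 2: β = 0.276; γ = 1/√(1 − 0.276²) = 1/√0.9238 = 1.040; τ_2 = 147.8/1.040 = 142.1 days.
Leg 3: γ = 1/√(1 − 0.6104²) = 1/√0.6274 = 1.262; τ_3 = 87.88/1.262 = 69.61 days.
Leg 4: γ = 1/√(1 − 0.5506²) = 1/√0.6968 = 1.198; τ_4 = 28.99/1.198 = 24.20 days.
Total: 119.0 + 142.1 + 69.61 + 24.20 days.

τ = 355 days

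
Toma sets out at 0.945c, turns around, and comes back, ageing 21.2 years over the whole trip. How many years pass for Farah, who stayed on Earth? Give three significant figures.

γ = 1/√(1 − 0.945²) = 1/√0.1070 = 3.057
Earth-frame duration is the dilated interval: Δt = γτ = 3.057 × 21.2 years.

Δt = 64.8 years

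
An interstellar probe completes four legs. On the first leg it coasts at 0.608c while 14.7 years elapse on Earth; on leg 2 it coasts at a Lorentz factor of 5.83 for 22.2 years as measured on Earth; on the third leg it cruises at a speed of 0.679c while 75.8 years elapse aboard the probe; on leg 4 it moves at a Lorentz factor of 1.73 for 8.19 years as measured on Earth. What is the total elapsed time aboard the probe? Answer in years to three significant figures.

Leg 1: γ = 1/√(1 − 0.608²) = 1/√0.6303 = 1.260; τ_1 = 14.7/1.260 = 11.67 years.
Leg 2: γ = 5.83; τ_2 = 22.2/5.830 = 3.808 years.
Leg 3: 75.8 years is already measured aboard the probe.
Leg 4: γ = 1.73; τ_4 = 8.19/1.730 = 4.734 years.
Total: 11.67 + 3.808 + 75.80 + 4.734 years.

τ = 96.0 years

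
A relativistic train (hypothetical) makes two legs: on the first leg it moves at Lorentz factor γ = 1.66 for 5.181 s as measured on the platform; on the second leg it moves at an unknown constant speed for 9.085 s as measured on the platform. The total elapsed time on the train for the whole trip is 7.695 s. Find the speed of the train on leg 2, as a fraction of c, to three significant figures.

Leg 1: γ = 1.66; τ_1 = 5.181/1.660 = 3.121 s.
Leg 2: speed unknown; τ_2 = 9.085/γ_2.
Total proper time: 3.121 + τ_2 = 7.695, so τ_2 = 7.695 − 3.121 = 4.574 s.
γ_2 = 9.085/4.574 = 1.986; β = √(1 − 1/γ²) = √0.7465.

β = 0.864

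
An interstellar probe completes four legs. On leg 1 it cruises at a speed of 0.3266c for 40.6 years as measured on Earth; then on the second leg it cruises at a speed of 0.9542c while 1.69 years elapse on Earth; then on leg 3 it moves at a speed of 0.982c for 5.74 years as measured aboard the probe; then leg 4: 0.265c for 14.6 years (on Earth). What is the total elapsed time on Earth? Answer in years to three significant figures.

Δt = 87.3 years

Leg 1: 40.6 years is already measured on Earth.
Leg 2: 1.69 years is already measured on Earth.
Leg 3: γ = 1/√(1 − 0.982²) = 1/√0.03568 = 5.294; Δt_3 = 5.294 × 5.74 = 30.39 years.
Leg 4: 14.6 years is already measured on Earth.
Total: 40.60 + 1.690 + 30.39 + 14.60 years.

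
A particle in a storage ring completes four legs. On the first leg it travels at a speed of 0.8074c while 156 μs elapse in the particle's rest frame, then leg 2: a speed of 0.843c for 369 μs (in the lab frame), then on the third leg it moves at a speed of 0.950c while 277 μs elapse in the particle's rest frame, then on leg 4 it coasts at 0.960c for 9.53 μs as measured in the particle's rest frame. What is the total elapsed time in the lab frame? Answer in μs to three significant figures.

Leg 1: γ = 1/√(1 − 0.8074²) = 1/√0.3481 = 1.695; Δt_1 = 1.695 × 156 = 264.4 μs.
Leg 2: 369 μs is already measured in the lab frame.
Leg 3: γ = 1/√(1 − 0.950²) = 1/√0.09750 = 3.203; Δt_3 = 3.203 × 277 = 887.1 μs.
Leg 4: γ = 1/√(1 − 0.960²) = 25/7 ≈ 3.571; Δt_4 = 3.571 × 9.53 = 34.04 μs.
Total: 264.4 + 369.0 + 887.1 + 34.04 μs.

Δt = 1550 μs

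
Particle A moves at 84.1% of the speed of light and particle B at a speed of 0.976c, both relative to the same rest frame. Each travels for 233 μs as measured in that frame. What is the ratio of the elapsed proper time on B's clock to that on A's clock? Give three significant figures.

τ_B/τ_A = 0.403

A: β = 0.841; γ = 1/√(1 − 0.841²) = 1/√0.2927 = 1.848. B: γ = 1/√(1 − 0.976²) = 1/√0.04742 = 4.592.
τ_A/τ_B = γ_B/γ_A = 4.592/1.848 = 2.484, so τ_B/τ_A = 0.4025.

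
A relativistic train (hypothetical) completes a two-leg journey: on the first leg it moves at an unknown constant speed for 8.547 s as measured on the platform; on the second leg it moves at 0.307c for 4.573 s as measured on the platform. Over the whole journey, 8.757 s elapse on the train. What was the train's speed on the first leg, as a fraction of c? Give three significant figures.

β = 0.857

Leg 1: speed unknown; τ_1 = 8.547/γ_1.
Leg 2: γ = 1/√(1 − 0.307²) = 1/√0.9058 = 1.051; τ_2 = 4.573/1.051 = 4.352 s.
Total proper time: τ_1 + 4.352 = 8.757, so τ_1 = 8.757 − 4.352 = 4.405 s.
γ_1 = 8.547/4.405 = 1.940; β = √(1 − 1/γ²) = √0.7344.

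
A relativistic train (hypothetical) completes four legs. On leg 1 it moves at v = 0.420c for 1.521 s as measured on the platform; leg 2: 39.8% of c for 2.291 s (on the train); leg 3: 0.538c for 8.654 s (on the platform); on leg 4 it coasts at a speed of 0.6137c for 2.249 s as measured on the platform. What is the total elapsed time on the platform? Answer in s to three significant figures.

Leg 1: 1.521 s is already measured on the platform.
Leg 2: β = 0.398; γ = 1/√(1 − 0.398²) = 1/√0.8416 = 1.090; Δt_2 = 1.090 × 2.291 = 2.497 s.
Leg 3: 8.654 s is already measured on the platform.
Leg 4: 2.249 s is already measured on the platform.
Total: 1.521 + 2.497 + 8.654 + 2.249 s.

Δt = 14.9 s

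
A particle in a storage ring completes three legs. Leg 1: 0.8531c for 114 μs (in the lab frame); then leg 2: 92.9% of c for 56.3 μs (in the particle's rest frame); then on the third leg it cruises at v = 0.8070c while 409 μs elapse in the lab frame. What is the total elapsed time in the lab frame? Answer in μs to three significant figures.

Δt = 675 μs

Leg 1: 114 μs is already measured in the lab frame.
Leg 2: β = 0.929; γ = 1/√(1 − 0.929²) = 1/√0.1370 = 2.702; Δt_2 = 2.702 × 56.3 = 152.1 μs.
Leg 3: 409 μs is already measured in the lab frame.
Total: 114.0 + 152.1 + 409.0 μs.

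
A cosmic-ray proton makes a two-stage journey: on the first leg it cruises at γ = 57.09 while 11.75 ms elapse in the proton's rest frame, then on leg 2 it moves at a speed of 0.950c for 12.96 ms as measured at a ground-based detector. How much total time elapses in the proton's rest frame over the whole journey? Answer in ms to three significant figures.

τ = 15.8 ms

Leg 1: 11.75 ms is already measured in the proton's rest frame.
Leg 2: γ = 1/√(1 − 0.950²) = 1/√0.09750 = 3.203; τ_2 = 12.96/3.203 = 4.047 ms.
Total: 11.75 + 4.047 ms.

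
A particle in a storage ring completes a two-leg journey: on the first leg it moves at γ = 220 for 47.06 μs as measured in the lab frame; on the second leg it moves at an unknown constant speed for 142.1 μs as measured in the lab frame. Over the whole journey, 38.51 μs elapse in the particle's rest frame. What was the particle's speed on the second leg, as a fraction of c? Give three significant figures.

β = 0.963

Leg 1: γ = 220; τ_1 = 47.06/220.0 = 0.2139 μs.
Leg 2: speed unknown; τ_2 = 142.1/γ_2.
Total proper time: 0.2139 + τ_2 = 38.51, so τ_2 = 38.51 − 0.2139 = 38.30 μs.
γ_2 = 142.1/38.30 = 3.711; β = √(1 − 1/γ²) = √0.9274.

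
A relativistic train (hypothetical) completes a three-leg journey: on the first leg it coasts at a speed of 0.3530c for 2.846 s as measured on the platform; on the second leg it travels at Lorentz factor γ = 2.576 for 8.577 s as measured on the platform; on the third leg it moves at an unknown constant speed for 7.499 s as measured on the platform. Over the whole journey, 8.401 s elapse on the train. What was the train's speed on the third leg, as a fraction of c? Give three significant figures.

β = 0.947

Leg 1: γ = 1/√(1 − 0.3530²) = 1/√0.8754 = 1.069; τ_1 = 2.846/1.069 = 2.663 s.
Leg 2: γ = 2.576; τ_2 = 8.577/2.576 = 3.330 s.
Leg 3: speed unknown; τ_3 = 7.499/γ_3.
Total proper time: 2.663 + 3.330 + τ_3 = 8.401, so τ_3 = 8.401 − 5.992 = 2.409 s.
γ_3 = 7.499/2.409 = 3.113; β = √(1 − 1/γ²) = √0.8968.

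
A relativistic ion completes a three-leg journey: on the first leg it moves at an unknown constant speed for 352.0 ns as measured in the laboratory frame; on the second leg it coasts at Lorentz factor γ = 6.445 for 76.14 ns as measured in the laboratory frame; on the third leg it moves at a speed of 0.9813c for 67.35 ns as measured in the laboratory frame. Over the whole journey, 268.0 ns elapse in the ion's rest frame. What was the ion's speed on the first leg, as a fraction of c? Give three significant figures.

β = 0.723

Leg 1: speed unknown; τ_1 = 352.0/γ_1.
Leg 2: γ = 6.445; τ_2 = 76.14/6.445 = 11.81 ns.
Leg 3: γ = 1/√(1 − 0.9813²) = 1/√0.03705 = 5.195; τ_3 = 67.35/5.195 = 12.96 ns.
Total proper time: τ_1 + 11.81 + 12.96 = 268.0, so τ_1 = 268.0 − 24.78 = 243.2 ns.
γ_1 = 352.0/243.2 = 1.447; β = √(1 − 1/γ²) = √0.5226.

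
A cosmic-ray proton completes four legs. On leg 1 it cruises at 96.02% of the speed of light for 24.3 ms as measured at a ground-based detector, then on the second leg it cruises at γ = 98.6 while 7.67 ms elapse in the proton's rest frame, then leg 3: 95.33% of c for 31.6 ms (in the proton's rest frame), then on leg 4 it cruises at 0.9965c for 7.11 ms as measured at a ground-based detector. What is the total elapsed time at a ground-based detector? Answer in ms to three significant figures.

Leg 1: 24.3 ms is already measured at a ground-based detector.
Leg 2: γ = 98.6; Δt_2 = 98.60 × 7.67 = 756.3 ms.
Leg 3: β = 0.9533; γ = 1/√(1 − 0.9533²) = 1/√0.09122 = 3.311; Δt_3 = 3.311 × 31.6 = 104.6 ms.
Leg 4: 7.11 ms is already measured at a ground-based detector.
Total: 24.30 + 756.3 + 104.6 + 7.110 ms.

Δt = 892 ms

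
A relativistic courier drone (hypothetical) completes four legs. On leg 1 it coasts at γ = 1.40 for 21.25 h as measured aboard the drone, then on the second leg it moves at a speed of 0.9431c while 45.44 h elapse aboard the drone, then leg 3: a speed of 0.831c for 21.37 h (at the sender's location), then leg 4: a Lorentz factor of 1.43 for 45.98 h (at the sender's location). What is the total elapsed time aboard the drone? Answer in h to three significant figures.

τ = 111 h

Leg 1: 21.25 h is already measured aboard the drone.
Leg 2: 45.44 h is already measured aboard the drone.
Leg 3: γ = 1/√(1 − 0.831²) = 1/√0.3094 = 1.798; τ_3 = 21.37/1.798 = 11.89 h.
Leg 4: γ = 1.43; τ_4 = 45.98/1.430 = 32.15 h.
Total: 21.25 + 45.44 + 11.89 + 32.15 h.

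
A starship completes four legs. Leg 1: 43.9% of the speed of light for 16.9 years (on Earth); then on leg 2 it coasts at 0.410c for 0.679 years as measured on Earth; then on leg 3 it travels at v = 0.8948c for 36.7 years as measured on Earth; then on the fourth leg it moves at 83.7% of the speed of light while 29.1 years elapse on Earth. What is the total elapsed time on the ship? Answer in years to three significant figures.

τ = 48.1 years

Leg 1: β = 0.439; γ = 1/√(1 − 0.439²) = 1/√0.8073 = 1.113; τ_1 = 16.9/1.113 = 15.18 years.
Leg 2: γ = 1/√(1 − 0.410²) = 1/√0.8319 = 1.096; τ_2 = 0.679/1.096 = 0.6193 years.
Leg 3: γ = 1/√(1 − 0.8948²) = 1/√0.1993 = 2.240; τ_3 = 36.7/2.240 = 16.39 years.
Leg 4: β = 0.837; γ = 1/√(1 − 0.837²) = 1/√0.2994 = 1.827; τ_4 = 29.1/1.827 = 15.92 years.
Total: 15.18 + 0.6193 + 16.39 + 15.92 years.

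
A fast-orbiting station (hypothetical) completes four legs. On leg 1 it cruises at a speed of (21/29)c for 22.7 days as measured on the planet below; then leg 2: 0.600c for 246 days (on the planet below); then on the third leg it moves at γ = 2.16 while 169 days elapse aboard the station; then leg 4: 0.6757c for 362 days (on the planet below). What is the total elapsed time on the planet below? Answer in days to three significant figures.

Δt = 996 days

Leg 1: 22.7 days is already measured on the planet below.
Leg 2: 246 days is already measured on the planet below.
Leg 3: γ = 2.16; Δt_3 = 2.160 × 169 = 365.0 days.
Leg 4: 362 days is already measured on the planet below.
Total: 22.70 + 246.0 + 365.0 + 362.0 days.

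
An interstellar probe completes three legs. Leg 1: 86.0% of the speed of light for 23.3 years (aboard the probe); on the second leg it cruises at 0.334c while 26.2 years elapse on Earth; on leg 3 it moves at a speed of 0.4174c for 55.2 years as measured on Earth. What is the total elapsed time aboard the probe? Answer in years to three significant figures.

τ = 98.2 years

Leg 1: 23.3 years is already measured aboard the probe.
Leg 2: γ = 1/√(1 − 0.334²) = 1/√0.8884 = 1.061; τ_2 = 26.2/1.061 = 24.70 years.
Leg 3: γ = 1/√(1 − 0.4174²) = 1/√0.8258 = 1.100; τ_3 = 55.2/1.100 = 50.16 years.
Total: 23.30 + 24.70 + 50.16 years.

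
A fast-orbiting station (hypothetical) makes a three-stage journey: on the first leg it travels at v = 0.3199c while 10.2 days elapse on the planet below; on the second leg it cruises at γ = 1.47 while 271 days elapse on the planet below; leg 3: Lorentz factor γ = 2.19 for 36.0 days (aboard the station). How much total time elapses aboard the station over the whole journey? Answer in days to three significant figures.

τ = 230 days

Leg 1: γ = 1/√(1 − 0.3199²) = 1/√0.8977 = 1.055; τ_1 = 10.2/1.055 = 9.664 days.
Leg 2: γ = 1.47; τ_2 = 271/1.470 = 184.4 days.
Leg 3: 36.0 days is already measured aboard the station.
Total: 9.664 + 184.4 + 36.00 days.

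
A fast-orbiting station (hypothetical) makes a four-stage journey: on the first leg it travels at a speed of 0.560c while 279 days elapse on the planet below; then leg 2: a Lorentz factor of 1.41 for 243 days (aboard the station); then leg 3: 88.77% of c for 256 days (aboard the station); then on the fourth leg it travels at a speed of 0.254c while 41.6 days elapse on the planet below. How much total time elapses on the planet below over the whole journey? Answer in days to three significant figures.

Δt = 1220 days

Leg 1: 279 days is already measured on the planet below.
Leg 2: γ = 1.41; Δt_2 = 1.410 × 243 = 342.6 days.
Leg 3: β = 0.8877; γ = 1/√(1 − 0.8877²) = 1/√0.2120 = 2.172; Δt_3 = 2.172 × 256 = 556.0 days.
Leg 4: 41.6 days is already measured on the planet below.
Total: 279.0 + 342.6 + 556.0 + 41.60 days.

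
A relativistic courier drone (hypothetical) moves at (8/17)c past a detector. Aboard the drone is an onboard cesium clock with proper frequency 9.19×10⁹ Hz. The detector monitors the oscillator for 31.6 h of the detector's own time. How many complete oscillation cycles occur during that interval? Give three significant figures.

N = 9.22×10¹⁴

γ = 1/√(1 − (8/17)²) = 17/15 ≈ 1.133
During 31.6 h of lab time, the oscillator's proper time advances by τ = Δt/γ = 31.6/1.133 = 27.88 h = 1.004×10⁵ s.
N = f × τ = 9.19×10⁹ × 1.004×10⁵ = 9.225×10¹⁴.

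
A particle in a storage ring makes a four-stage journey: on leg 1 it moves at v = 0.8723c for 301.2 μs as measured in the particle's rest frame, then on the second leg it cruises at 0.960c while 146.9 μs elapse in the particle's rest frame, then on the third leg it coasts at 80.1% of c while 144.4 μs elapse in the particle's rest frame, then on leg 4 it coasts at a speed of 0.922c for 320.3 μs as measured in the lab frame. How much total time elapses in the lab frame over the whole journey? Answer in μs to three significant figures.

Leg 1: γ = 1/√(1 − 0.8723²) = 1/√0.2391 = 2.045; Δt_1 = 2.045 × 301.2 = 616.0 μs.
Leg 2: γ = 1/√(1 − 0.960²) = 25/7 ≈ 3.571; Δt_2 = 3.571 × 146.9 = 524.6 μs.
Leg 3: β = 0.801; γ = 1/√(1 − 0.801²) = 1/√0.3584 = 1.670; Δt_3 = 1.670 × 144.4 = 241.2 μs.
Leg 4: 320.3 μs is already measured in the lab frame.
Total: 616.0 + 524.6 + 241.2 + 320.3 μs.

Δt = 1700 μs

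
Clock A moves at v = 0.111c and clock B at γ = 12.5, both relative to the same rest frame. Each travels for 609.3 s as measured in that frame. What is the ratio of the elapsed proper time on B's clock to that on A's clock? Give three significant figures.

τ_B/τ_A = 0.0805

A: γ = 1/√(1 − 0.111²) = 1/√0.9877 = 1.006. B: γ = 12.5.
τ_A/τ_B = γ_B/γ_A = 12.50/1.006 = 12.42, so τ_B/τ_A = 0.08050.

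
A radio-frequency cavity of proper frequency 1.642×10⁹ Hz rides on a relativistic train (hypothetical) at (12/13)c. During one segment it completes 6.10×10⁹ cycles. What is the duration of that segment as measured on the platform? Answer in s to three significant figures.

γ = 1/√(1 − (12/13)²) = 13/5 = 2.600
Proper time for N cycles: τ = N/f = 6.10×10⁹/(1.642×10⁹) = 3.715×10⁰ s = 3.715 s.
Lab-frame duration Δt = γτ = 2.600 × 3.715 = 9.659 s.

Δt = 9.66 s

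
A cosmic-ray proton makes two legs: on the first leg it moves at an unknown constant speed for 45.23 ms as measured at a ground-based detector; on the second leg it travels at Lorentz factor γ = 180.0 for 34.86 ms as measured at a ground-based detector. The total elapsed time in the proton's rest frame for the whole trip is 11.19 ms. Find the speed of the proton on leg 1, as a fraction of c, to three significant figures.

Leg 1: speed unknown; τ_1 = 45.23/γ_1.
Leg 2: γ = 180.0; τ_2 = 34.86/180.0 = 0.1937 ms.
Total proper time: τ_1 + 0.1937 = 11.19, so τ_1 = 11.19 − 0.1937 = 11.00 ms.
γ_1 = 45.23/11.00 = 4.113; β = √(1 − 1/γ²) = √0.9409.

β = 0.970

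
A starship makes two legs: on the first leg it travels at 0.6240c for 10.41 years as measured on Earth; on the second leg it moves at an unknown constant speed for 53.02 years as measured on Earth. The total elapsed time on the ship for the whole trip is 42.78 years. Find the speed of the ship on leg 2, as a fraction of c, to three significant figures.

Leg 1: γ = 1/√(1 − 0.6240²) = 1/√0.6106 = 1.280; τ_1 = 10.41/1.280 = 8.135 years.
Leg 2: speed unknown; τ_2 = 53.02/γ_2.
Total proper time: 8.135 + τ_2 = 42.78, so τ_2 = 42.78 − 8.135 = 34.65 years.
γ_2 = 53.02/34.65 = 1.530; β = √(1 − 1/γ²) = √0.5730.

β = 0.757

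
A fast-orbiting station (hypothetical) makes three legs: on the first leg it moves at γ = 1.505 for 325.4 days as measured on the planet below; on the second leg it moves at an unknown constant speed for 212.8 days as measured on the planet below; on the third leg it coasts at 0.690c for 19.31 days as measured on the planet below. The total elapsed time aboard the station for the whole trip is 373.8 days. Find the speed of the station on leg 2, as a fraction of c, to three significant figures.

β = 0.738

Leg 1: γ = 1.505; τ_1 = 325.4/1.505 = 216.2 days.
Leg 2: speed unknown; τ_2 = 212.8/γ_2.
Leg 3: γ = 1/√(1 − 0.690²) = 1/√0.5239 = 1.382; τ_3 = 19.31/1.382 = 13.98 days.
Total proper time: 216.2 + τ_2 + 13.98 = 373.8, so τ_2 = 373.8 − 230.2 = 143.6 days.
γ_2 = 212.8/143.6 = 1.482; β = √(1 − 1/γ²) = √0.5446.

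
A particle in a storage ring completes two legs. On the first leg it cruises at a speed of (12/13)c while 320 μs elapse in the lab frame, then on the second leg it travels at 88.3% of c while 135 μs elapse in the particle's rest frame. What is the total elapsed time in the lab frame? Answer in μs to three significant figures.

Leg 1: 320 μs is already measured in the lab frame.
Leg 2: β = 0.883; γ = 1/√(1 − 0.883²) = 1/√0.2203 = 2.131; Δt_2 = 2.131 × 135 = 287.6 μs.
Total: 320.0 + 287.6 μs.

Δt = 608 μs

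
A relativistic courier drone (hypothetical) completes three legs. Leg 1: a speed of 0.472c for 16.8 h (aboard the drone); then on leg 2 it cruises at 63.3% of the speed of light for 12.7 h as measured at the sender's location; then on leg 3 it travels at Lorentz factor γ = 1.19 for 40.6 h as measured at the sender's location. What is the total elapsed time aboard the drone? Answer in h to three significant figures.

τ = 60.7 h

Leg 1: 16.8 h is already measured aboard the drone.
Leg 2: β = 0.633; γ = 1/√(1 − 0.633²) = 1/√0.5993 = 1.292; τ_2 = 12.7/1.292 = 9.832 h.
Leg 3: γ = 1.19; τ_3 = 40.6/1.190 = 34.12 h.
Total: 16.80 + 9.832 + 34.12 h.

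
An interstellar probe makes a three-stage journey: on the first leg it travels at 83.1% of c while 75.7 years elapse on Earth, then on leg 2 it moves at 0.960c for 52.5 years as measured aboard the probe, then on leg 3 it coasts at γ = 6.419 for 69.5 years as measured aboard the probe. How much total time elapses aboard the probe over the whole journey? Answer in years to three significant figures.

τ = 164 years

Leg 1: β = 0.831; γ = 1/√(1 − 0.831²) = 1/√0.3094 = 1.798; τ_1 = 75.7/1.798 = 42.11 years.
Leg 2: 52.5 years is already measured aboard the probe.
Leg 3: 69.5 years is already measured aboard the probe.
Total: 42.11 + 52.50 + 69.50 years.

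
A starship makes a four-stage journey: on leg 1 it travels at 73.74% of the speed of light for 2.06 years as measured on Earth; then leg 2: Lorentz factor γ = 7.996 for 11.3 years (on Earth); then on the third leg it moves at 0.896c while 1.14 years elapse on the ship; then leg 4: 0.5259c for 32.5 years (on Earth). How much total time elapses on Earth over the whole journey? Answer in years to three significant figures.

Leg 1: 2.06 years is already measured on Earth.
Leg 2: 11.3 years is already measured on Earth.
Leg 3: γ = 1/√(1 − 0.896²) = 1/√0.1972 = 2.252; Δt_3 = 2.252 × 1.14 = 2.567 years.
Leg 4: 32.5 years is already measured on Earth.
Total: 2.060 + 11.30 + 2.567 + 32.50 years.

Δt = 48.4 years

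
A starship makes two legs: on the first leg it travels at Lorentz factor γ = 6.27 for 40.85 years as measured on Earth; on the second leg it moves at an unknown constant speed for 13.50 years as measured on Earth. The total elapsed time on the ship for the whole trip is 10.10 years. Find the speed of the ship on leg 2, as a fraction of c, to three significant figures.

Leg 1: γ = 6.27; τ_1 = 40.85/6.270 = 6.515 years.
Leg 2: speed unknown; τ_2 = 13.50/γ_2.
Total proper time: 6.515 + τ_2 = 10.10, so τ_2 = 10.10 − 6.515 = 3.585 years.
γ_2 = 13.50/3.585 = 3.766; β = √(1 − 1/γ²) = √0.9295.

β = 0.964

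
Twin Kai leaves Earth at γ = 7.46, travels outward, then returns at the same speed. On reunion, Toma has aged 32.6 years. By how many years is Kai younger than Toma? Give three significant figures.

γ = 7.46
Kai's elapsed proper time: τ = 32.6/7.460 = 4.370 years.
Age gap = Δt − τ = 32.6 − 4.370 years.

Δt − τ = 28.2 years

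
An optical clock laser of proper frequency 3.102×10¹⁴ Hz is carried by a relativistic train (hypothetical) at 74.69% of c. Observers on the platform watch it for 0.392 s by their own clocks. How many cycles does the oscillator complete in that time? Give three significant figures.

N = 8.09×10¹³

β = 0.7469; γ = 1/√(1 − 0.7469²) = 1/√0.4421 = 1.504
During 0.392 s of lab time, the oscillator's proper time advances by τ = Δt/γ = 0.392/1.504 = 0.2607 s = 2.607×10⁻¹ s.
N = f × τ = 3.102×10¹⁴ × 2.607×10⁻¹ = 8.086×10¹³.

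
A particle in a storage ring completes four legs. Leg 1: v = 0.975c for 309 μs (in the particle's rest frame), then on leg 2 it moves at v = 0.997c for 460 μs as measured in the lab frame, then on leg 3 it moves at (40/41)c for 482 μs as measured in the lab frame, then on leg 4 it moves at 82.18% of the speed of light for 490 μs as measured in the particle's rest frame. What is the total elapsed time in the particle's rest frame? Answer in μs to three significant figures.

τ = 940 μs

Leg 1: 309 μs is already measured in the particle's rest frame.
Leg 2: γ = 1/√(1 − 0.997²) = 1/√0.005991 = 12.92; τ_2 = 460/12.92 = 35.60 μs.
Leg 3: γ = 1/√(1 − (40/41)²) = 41/9 ≈ 4.556; τ_3 = 482/4.556 = 105.8 μs.
Leg 4: 490 μs is already measured in the particle's rest frame.
Total: 309.0 + 35.60 + 105.8 + 490.0 μs.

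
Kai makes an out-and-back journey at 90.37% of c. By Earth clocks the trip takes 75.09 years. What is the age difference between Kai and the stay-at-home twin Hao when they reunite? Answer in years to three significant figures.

β = 0.9037; γ = 1/√(1 − 0.9037²) = 1/√0.1833 = 2.336
Kai's elapsed proper time: τ = 75.09/2.336 = 32.15 years.
Age gap = Δt − τ = 75.09 − 32.15 years.

Δt − τ = 42.9 years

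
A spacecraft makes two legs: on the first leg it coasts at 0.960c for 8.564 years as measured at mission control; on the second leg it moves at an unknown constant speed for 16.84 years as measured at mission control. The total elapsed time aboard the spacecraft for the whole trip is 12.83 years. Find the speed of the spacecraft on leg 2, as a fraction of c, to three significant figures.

β = 0.785

Leg 1: γ = 1/√(1 − 0.960²) = 25/7 ≈ 3.571; τ_1 = 8.564/3.571 = 2.398 years.
Leg 2: speed unknown; τ_2 = 16.84/γ_2.
Total proper time: 2.398 + τ_2 = 12.83, so τ_2 = 12.83 − 2.398 = 10.43 years.
γ_2 = 16.84/10.43 = 1.614; β = √(1 − 1/γ²) = √0.6162.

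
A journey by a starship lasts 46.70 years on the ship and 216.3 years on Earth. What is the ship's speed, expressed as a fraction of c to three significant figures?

β = 0.976

The proper time is measured on the ship (both events occur at the ship's location); Δt is measured on Earth. γ = Δt/τ = 216.3/46.70 = 4.632.
β = √(1 − 1/γ²) = √(1 − 0.04661) = √0.9534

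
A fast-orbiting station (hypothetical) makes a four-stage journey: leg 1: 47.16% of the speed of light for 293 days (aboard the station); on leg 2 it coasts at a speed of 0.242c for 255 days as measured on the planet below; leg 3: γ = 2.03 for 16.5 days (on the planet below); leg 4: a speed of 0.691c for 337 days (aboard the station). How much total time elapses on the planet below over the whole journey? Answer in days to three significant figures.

Leg 1: β = 0.4716; γ = 1/√(1 − 0.4716²) = 1/√0.7776 = 1.134; Δt_1 = 1.134 × 293 = 332.3 days.
Leg 2: 255 days is already measured on the planet below.
Leg 3: 16.5 days is already measured on the planet below.
Leg 4: γ = 1/√(1 − 0.691²) = 1/√0.5225 = 1.383; Δt_4 = 1.383 × 337 = 466.2 days.
Total: 332.3 + 255.0 + 16.50 + 466.2 days.

Δt = 1070 days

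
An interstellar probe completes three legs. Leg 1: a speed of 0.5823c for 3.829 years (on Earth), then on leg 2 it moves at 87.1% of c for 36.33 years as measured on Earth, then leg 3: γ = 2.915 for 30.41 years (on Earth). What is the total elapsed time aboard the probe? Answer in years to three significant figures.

Leg 1: γ = 1/√(1 − 0.5823²) = 1/√0.6609 = 1.230; τ_1 = 3.829/1.230 = 3.113 years.
Leg 2: β = 0.871; γ = 1/√(1 − 0.871²) = 1/√0.2414 = 2.035; τ_2 = 36.33/2.035 = 17.85 years.
Leg 3: γ = 2.915; τ_3 = 30.41/2.915 = 10.43 years.
Total: 3.113 + 17.85 + 10.43 years.

τ = 31.4 years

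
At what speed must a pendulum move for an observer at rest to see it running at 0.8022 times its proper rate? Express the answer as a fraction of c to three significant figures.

β = 0.597

Rate ratio = 1/γ, so γ = 1/0.8022 = 1.247.
β = √(1 − 1/γ²) = √(1 − 0.8022²) = √0.3565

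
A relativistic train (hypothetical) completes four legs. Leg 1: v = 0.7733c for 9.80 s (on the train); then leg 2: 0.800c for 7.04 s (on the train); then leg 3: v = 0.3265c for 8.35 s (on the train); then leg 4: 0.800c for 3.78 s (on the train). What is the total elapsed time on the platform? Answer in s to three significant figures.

Leg 1: γ = 1/√(1 − 0.7733²) = 1/√0.4020 = 1.577; Δt_1 = 1.577 × 9.80 = 15.46 s.
Leg 2: γ = 1/√(1 − 0.800²) = 5/3 ≈ 1.667; Δt_2 = 1.667 × 7.04 = 11.73 s.
Leg 3: γ = 1/√(1 − 0.3265²) = 1/√0.8934 = 1.058; Δt_3 = 1.058 × 8.35 = 8.834 s.
Leg 4: γ = 1/√(1 − 0.800²) = 5/3 ≈ 1.667; Δt_4 = 1.667 × 3.78 = 6.300 s.
Total: 15.46 + 11.73 + 8.834 + 6.300 s.

Δt = 42.3 s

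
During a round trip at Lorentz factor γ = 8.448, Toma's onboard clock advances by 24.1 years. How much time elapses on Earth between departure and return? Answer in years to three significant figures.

γ = 8.448
Earth-frame duration is the dilated interval: Δt = γτ = 8.448 × 24.1 years.

Δt = 204 years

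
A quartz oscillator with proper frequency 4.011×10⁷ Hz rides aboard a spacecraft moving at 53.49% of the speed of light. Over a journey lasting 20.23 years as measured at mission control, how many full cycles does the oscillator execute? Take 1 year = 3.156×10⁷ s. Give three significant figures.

β = 0.5349; γ = 1/√(1 − 0.5349²) = 1/√0.7139 = 1.184
The oscillator's own cycle count is N = f × τ where τ is the proper time aboard the spacecraft. τ = Δt/γ = 20.23/1.184 = 17.09 years = 5.394×10⁸ s.
N = 4.011×10⁷ × 5.394×10⁸ = 2.164×10¹⁶.

N = 2.16×10¹⁶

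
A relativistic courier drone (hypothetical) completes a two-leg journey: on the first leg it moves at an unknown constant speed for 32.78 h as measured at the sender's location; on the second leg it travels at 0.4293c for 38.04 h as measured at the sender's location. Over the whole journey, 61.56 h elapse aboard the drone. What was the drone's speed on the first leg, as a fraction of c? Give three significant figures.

Leg 1: speed unknown; τ_1 = 32.78/γ_1.
Leg 2: γ = 1/√(1 − 0.4293²) = 1/√0.8157 = 1.107; τ_2 = 38.04/1.107 = 34.36 h.
Total proper time: τ_1 + 34.36 = 61.56, so τ_1 = 61.56 − 34.36 = 27.20 h.
γ_1 = 32.78/27.20 = 1.205; β = √(1 − 1/γ²) = √0.3113.

β = 0.558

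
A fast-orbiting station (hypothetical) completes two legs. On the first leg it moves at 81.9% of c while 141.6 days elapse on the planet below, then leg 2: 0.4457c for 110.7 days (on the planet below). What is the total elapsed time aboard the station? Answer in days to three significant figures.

τ = 180 days

Leg 1: β = 0.819; γ = 1/√(1 − 0.819²) = 1/√0.3292 = 1.743; τ_1 = 141.6/1.743 = 81.25 days.
Leg 2: γ = 1/√(1 − 0.4457²) = 1/√0.8014 = 1.117; τ_2 = 110.7/1.117 = 99.10 days.
Total: 81.25 + 99.10 days.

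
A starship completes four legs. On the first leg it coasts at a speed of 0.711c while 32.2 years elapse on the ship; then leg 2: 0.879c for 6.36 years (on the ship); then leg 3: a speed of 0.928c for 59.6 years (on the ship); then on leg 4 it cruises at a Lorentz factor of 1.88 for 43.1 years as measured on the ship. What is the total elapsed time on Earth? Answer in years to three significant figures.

Leg 1: γ = 1/√(1 − 0.711²) = 1/√0.4945 = 1.422; Δt_1 = 1.422 × 32.2 = 45.79 years.
Leg 2: γ = 1/√(1 − 0.879²) = 1/√0.2274 = 2.097; Δt_2 = 2.097 × 6.36 = 13.34 years.
Leg 3: γ = 1/√(1 − 0.928²) = 1/√0.1388 = 2.684; Δt_3 = 2.684 × 59.6 = 160.0 years.
Leg 4: γ = 1.88; Δt_4 = 1.880 × 43.1 = 81.03 years.
Total: 45.79 + 13.34 + 160.0 + 81.03 years.

Δt = 300 years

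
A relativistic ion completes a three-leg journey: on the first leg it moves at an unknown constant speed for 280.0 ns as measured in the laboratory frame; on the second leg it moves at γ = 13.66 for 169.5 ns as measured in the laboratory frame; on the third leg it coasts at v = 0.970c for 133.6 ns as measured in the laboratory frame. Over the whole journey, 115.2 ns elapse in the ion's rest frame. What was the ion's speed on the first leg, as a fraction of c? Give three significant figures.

β = 0.968

Leg 1: speed unknown; τ_1 = 280.0/γ_1.
Leg 2: γ = 13.66; τ_2 = 169.5/13.66 = 12.41 ns.
Leg 3: γ = 1/√(1 − 0.970²) = 1/√0.05910 = 4.113; τ_3 = 133.6/4.113 = 32.48 ns.
Total proper time: τ_1 + 12.41 + 32.48 = 115.2, so τ_1 = 115.2 − 44.89 = 70.31 ns.
γ_1 = 280.0/70.31 = 3.982; β = √(1 − 1/γ²) = √0.9369.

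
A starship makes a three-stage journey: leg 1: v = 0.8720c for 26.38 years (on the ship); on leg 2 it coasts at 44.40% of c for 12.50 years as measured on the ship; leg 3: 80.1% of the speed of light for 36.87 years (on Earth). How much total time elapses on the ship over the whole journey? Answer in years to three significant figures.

Leg 1: 26.38 years is already measured on the ship.
Leg 2: 12.50 years is already measured on the ship.
Leg 3: β = 0.801; γ = 1/√(1 − 0.801²) = 1/√0.3584 = 1.670; τ_3 = 36.87/1.670 = 22.07 years.
Total: 26.38 + 12.50 + 22.07 years.

τ = 61.0 years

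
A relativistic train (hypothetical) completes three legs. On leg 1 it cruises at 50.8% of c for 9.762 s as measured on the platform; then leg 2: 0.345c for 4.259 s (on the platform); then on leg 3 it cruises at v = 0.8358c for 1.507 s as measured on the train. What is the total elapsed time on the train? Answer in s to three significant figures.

Leg 1: β = 0.508; γ = 1/√(1 − 0.508²) = 1/√0.7419 = 1.161; τ_1 = 9.762/1.161 = 8.409 s.
Leg 2: γ = 1/√(1 − 0.345²) = 1/√0.8810 = 1.065; τ_2 = 4.259/1.065 = 3.998 s.
Leg 3: 1.507 s is already measured on the train.
Total: 8.409 + 3.998 + 1.507 s.

τ = 13.9 s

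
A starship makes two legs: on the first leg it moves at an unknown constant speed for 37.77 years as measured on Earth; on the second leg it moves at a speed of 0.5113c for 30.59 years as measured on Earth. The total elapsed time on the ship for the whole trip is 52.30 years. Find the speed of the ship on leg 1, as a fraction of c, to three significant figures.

β = 0.725

Leg 1: speed unknown; τ_1 = 37.77/γ_1.
Leg 2: γ = 1/√(1 − 0.5113²) = 1/√0.7386 = 1.164; τ_2 = 30.59/1.164 = 26.29 years.
Total proper time: τ_1 + 26.29 = 52.30, so τ_1 = 52.30 − 26.29 = 26.01 years.
γ_1 = 37.77/26.01 = 1.452; β = √(1 − 1/γ²) = √0.5257.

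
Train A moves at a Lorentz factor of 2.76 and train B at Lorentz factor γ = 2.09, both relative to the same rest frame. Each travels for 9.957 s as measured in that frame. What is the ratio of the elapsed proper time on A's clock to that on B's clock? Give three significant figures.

A: γ = 2.76. B: γ = 2.09.
τ_A/τ_B = γ_B/γ_A = 2.090/2.760 = 0.7572, so τ_A/τ_B = 0.7572.

τ_A/τ_B = 0.757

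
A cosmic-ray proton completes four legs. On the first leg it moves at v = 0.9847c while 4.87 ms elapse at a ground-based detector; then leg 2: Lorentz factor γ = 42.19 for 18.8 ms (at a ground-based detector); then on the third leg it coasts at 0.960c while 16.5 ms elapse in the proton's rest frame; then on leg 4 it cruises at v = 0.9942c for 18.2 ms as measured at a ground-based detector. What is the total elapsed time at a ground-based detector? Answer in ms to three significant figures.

Leg 1: 4.87 ms is already measured at a ground-based detector.
Leg 2: 18.8 ms is already measured at a ground-based detector.
Leg 3: γ = 1/√(1 − 0.960²) = 25/7 ≈ 3.571; Δt_3 = 3.571 × 16.5 = 58.93 ms.
Leg 4: 18.2 ms is already measured at a ground-based detector.
Total: 4.870 + 18.80 + 58.93 + 18.20 ms.

Δt = 101 ms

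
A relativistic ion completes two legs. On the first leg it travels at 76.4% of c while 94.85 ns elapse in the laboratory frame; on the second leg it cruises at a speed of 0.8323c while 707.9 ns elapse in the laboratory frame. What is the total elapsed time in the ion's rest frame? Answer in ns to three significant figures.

Leg 1: β = 0.764; γ = 1/√(1 − 0.764²) = 1/√0.4163 = 1.550; τ_1 = 94.85/1.550 = 61.20 ns.
Leg 2: γ = 1/√(1 − 0.8323²) = 1/√0.3073 = 1.804; τ_2 = 707.9/1.804 = 392.4 ns.
Total: 61.20 + 392.4 ns.

τ = 454 ns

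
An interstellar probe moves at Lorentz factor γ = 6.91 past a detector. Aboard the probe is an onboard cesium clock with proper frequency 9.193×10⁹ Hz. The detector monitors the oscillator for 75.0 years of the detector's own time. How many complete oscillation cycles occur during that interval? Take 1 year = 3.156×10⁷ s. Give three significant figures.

N = 3.15×10¹⁸

γ = 6.91
During 75.0 years of lab time, the oscillator's proper time advances by τ = Δt/γ = 75.0/6.910 = 10.85 years = 3.425×10⁸ s.
N = f × τ = 9.193×10⁹ × 3.425×10⁸ = 3.149×10¹⁸.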